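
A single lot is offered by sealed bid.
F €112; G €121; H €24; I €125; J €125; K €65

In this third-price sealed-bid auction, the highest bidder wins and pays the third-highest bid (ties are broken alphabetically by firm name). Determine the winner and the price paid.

I pays €121

Rule: the highest bidder wins and pays the third-highest bid.
Bids in order: 125 (I) > 125 (J) > 121 (G) > 112 (F) > 65 (K) > 24 (H)
Tie at €125 → I wins by tie-break.
I wins; payment is bid #3 in the ranking = €121.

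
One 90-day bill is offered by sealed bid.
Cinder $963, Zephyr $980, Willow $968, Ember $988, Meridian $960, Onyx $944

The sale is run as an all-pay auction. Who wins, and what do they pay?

All-pay auction: the highest bidder wins the item, but every bidder pays their own bid.
Sorting bids: 988 (Ember) > 980 (Zephyr) > 968 (Willow) > 963 (Cinder) > 960 (Meridian) > 944 (Onyx)
Ember is highest and takes the item; every bidder forfeits their bid.

Ember pays $988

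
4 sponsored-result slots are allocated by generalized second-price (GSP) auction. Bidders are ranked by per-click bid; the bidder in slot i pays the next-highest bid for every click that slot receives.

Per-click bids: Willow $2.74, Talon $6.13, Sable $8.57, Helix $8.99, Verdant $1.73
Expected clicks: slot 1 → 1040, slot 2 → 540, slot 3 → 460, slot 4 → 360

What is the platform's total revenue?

Total revenue: $14106.20

Ranked by bid: $8.99 (Helix) > $8.57 (Sable) > $6.13 (Talon) > $2.74 (Willow) > $1.73 (Verdant)
Slot 1: Helix pays $8.57 × 1040 = $8912.80
Slot 2: Sable pays $6.13 × 540 = $3310.20
Slot 3: Talon pays $2.74 × 460 = $1260.40
Slot 4: Willow pays $1.73 × 360 = $622.80
Total = $14106.20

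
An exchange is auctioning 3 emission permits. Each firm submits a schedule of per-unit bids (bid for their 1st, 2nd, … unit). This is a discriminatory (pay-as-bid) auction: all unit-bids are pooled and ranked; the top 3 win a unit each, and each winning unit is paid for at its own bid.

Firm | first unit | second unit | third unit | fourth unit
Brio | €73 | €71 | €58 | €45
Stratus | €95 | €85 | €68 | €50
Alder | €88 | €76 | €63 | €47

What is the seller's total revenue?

Total revenue: €268

Pooled unit-bids ranked (top 3): 95 (Stratus-1), 88 (Alder-1), 85 (Stratus-2)
Next rejected bid: €76 (not a price — pay-as-bid).
Each winning unit pays its own bid.
Revenue = 95 + 88 + 85 = €268.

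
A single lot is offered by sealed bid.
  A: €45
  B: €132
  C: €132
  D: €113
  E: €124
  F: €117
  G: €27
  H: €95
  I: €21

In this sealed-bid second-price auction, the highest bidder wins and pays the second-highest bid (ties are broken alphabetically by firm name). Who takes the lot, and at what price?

B pays €132

Sorting bids: 132 (B) > 132 (C) > 124 (E) > 117 (F) > 113 (D) > 95 (H) > …
B and C tie at €132; tie-break gives it to B.
Second-price: B pays C's bid of €132.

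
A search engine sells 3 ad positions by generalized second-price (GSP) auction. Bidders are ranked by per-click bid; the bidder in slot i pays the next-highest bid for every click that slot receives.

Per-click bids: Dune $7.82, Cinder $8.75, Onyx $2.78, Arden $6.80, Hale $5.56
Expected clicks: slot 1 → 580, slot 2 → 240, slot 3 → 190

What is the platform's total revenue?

Total revenue: $7224.00

Sorting advertisers: $8.75 (Cinder) > $7.82 (Dune) > $6.80 (Arden) > $5.56 (Hale) > …
Slot 1: Cinder pays $7.82 × 580 = $4535.60
Slot 2: Dune pays $6.80 × 240 = $1632.00
Slot 3: Arden pays $5.56 × 190 = $1056.40
Total = $7224.00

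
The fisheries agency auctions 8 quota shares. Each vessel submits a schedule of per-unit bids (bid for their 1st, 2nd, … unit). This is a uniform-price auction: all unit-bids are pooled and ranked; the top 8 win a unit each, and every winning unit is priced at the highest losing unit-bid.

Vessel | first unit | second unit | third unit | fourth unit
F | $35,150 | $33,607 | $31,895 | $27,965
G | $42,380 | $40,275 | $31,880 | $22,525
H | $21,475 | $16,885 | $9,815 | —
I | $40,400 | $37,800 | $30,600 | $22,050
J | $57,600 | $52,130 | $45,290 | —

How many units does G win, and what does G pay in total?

G: 2 units, pays $67,214

Merging the schedules and taking the best 8: 57,600 (J-1), 52,130 (J-2), 45,290 (J-3), 42,380 (G-1), 40,400 (I-1), 40,275 (G-2), 37,800 (I-2), 35,150 (F-1)
First bid not allocated: $33,607.
G wins 2 unit(s) at $33,607 each.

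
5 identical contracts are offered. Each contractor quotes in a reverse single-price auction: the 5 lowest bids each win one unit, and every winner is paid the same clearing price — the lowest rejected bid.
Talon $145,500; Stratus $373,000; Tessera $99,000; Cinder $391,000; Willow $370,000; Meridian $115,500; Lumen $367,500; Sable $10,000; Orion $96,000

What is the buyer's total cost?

Bids ranked low→high: 10,000 (Sable), 96,000 (Orion), 99,000 (Tessera), 115,500 (Meridian), 145,500 (Talon), 367,500 (Lumen), 370,000 (Willow), …
Winners (5 units): Sable, Orion, Tessera, Meridian, Talon.
Lowest unsuccessful bid: $367,500 → clearing price.
Total cost = 5 × $367,500 = $1,837,500.

Total cost: $1,837,500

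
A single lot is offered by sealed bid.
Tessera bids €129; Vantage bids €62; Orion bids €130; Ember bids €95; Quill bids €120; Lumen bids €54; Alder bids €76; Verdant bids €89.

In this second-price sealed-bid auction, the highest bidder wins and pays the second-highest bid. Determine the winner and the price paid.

Orion pays €129

Second-price sealed-bid auction: the highest bidder wins and pays the second-highest bid.
Bids ranked: 130 (Orion) > 129 (Tessera) > 120 (Quill) > 95 (Ember) > 89 (Verdant) > 76 (Alder) > …
Orion is highest; pays the second-highest bid, €129.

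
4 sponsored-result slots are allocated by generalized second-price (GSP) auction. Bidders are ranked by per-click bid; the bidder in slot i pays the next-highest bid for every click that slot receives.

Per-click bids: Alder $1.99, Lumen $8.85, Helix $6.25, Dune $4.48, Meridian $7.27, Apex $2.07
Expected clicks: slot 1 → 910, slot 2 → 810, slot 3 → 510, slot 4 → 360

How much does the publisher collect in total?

Sorting advertisers: $8.85 (Lumen) > $7.27 (Meridian) > $6.25 (Helix) > $4.48 (Dune) > $2.07 (Apex) > …
Slot 1: Lumen pays $7.27 × 910 = $6615.70
Slot 2: Meridian pays $6.25 × 810 = $5062.50
Slot 3: Helix pays $4.48 × 510 = $2284.80
Slot 4: Dune pays $2.07 × 360 = $745.20
Total = $14708.20

Total revenue: $14708.20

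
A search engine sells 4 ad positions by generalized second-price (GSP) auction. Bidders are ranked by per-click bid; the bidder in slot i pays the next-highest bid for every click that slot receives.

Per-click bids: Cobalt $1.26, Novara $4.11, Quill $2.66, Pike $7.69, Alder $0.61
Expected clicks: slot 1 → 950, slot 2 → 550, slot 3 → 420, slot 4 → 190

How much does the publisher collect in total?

Ranked by bid: $7.69 (Pike) > $4.11 (Novara) > $2.66 (Quill) > $1.26 (Cobalt) > $0.61 (Alder)
Slot 1: Pike pays $4.11 × 950 = $3904.50
Slot 2: Novara pays $2.66 × 550 = $1463.00
Slot 3: Quill pays $1.26 × 420 = $529.20
Slot 4: Cobalt pays $0.61 × 190 = $115.90
Total = $6012.60

Total revenue: $6012.60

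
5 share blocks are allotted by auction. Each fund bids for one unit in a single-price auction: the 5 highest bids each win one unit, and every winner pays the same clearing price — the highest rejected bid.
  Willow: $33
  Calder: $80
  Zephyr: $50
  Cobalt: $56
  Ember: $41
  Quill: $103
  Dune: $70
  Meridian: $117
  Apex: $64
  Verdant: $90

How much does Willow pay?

Sorting: 117 (Meridian), 103 (Quill), 90 (Verdant), 80 (Calder), 70 (Dune), 64 (Apex), 56 (Cobalt), …
Winners (5 units): Meridian, Quill, Verdant, Calder, Dune.
Clearing price = highest rejected bid = $64.
Willow does not win → pays $0.

Willow pays $0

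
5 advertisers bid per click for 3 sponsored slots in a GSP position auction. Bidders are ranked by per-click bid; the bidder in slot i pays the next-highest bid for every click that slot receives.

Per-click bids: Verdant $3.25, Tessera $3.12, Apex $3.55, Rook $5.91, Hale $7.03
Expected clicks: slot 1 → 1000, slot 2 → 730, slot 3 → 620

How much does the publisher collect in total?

Total revenue: $10516.50

Sorting advertisers: $7.03 (Hale) > $5.91 (Rook) > $3.55 (Apex) > $3.25 (Verdant) > …
Slot 1: Hale pays $5.91 × 1000 = $5910.00
Slot 2: Rook pays $3.55 × 730 = $2591.50
Slot 3: Apex pays $3.25 × 620 = $2015.00
Total = $10516.50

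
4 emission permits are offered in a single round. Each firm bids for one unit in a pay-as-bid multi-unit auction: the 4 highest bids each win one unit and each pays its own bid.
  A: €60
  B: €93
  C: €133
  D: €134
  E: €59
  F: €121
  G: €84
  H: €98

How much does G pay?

Sorting: 134 (D), 133 (C), 121 (F), 98 (H), 93 (B), 84 (G), …
Winners (4 units): D, C, F, H.
G does not win → €0.

G pays €0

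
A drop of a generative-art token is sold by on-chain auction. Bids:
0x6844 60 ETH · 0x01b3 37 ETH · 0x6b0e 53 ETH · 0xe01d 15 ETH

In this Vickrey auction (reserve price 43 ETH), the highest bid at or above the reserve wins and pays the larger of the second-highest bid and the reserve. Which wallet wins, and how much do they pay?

Bids in order: 60 (0x6844) > 53 (0x6b0e) > 37 (0x01b3) > 15 (0xe01d)
0x6844 has the top bid at or above the reserve (60 ETH).
Second-highest bid 53 ETH exceeds the reserve 43 ETH → payment 53 ETH.

0x6844 pays 53 ETH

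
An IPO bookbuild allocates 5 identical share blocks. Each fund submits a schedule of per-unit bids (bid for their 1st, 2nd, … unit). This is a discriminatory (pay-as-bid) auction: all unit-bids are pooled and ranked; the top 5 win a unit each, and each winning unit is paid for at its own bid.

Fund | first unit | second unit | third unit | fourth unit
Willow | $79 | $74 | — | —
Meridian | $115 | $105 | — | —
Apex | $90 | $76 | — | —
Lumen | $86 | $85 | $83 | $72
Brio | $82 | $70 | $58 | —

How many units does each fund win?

Pooled unit-bids ranked (top 5): 115 (Meridian-1), 105 (Meridian-2), 90 (Apex-1), 86 (Lumen-1), 85 (Lumen-2)
Next rejected bid: $83 (not a price — pay-as-bid).
Allocation: Apex 1, Lumen 2, Meridian 2.

Apex 1, Lumen 2, Meridian 2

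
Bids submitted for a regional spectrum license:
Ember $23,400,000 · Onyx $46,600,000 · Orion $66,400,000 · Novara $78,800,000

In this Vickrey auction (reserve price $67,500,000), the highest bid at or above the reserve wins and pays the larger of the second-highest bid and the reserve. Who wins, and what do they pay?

Bids in order: 78,800,000 (Novara) > 66,400,000 (Orion) > 46,600,000 (Onyx) > 23,400,000 (Ember)
Novara has the top bid at or above the reserve ($78,800,000).
max(second-highest $66,400,000, reserve $67,500,000) = $67,500,000.

Novara pays $67,500,000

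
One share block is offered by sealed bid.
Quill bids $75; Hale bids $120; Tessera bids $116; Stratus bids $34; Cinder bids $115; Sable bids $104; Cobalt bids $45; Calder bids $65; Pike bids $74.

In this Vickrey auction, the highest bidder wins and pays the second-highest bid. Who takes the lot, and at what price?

Hale pays $116

Rule: the highest bidder wins and pays the second-highest bid.
Bids ranked: 120 (Hale) > 116 (Tessera) > 115 (Cinder) > 104 (Sable) > 75 (Quill) > 74 (Pike) > …
Hale is highest; pays the second-highest bid, $116.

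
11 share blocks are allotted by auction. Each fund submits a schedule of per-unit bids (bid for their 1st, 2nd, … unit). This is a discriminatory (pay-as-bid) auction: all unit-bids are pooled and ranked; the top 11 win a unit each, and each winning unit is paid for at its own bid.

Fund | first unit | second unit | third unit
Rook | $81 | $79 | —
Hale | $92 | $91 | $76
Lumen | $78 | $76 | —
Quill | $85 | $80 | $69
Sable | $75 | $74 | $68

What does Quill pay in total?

Pooled unit-bids ranked (top 11): 92 (Hale-1), 91 (Hale-2), 85 (Quill-1), 81 (Rook-1), 80 (Quill-2), 79 (Rook-2), 78 (Lumen-1), 76 (Hale-3), 76 (Lumen-2), 75 (Sable-1), 74 (Sable-2)
Next rejected bid: $69 (not a price — pay-as-bid).
Quill's winning unit-bids: 85 + 80 = $165.

Quill pays $165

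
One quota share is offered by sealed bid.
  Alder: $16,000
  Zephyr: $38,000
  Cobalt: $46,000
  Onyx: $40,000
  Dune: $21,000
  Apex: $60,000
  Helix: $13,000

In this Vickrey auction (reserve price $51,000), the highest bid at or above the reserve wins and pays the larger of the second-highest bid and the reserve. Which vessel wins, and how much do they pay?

Bids ranked: 60,000 (Apex) > 46,000 (Cobalt) > 40,000 (Onyx) > 38,000 (Zephyr) > 21,000 (Dune) > 16,000 (Alder) > …
Apex has the top bid at or above the reserve ($60,000).
max(second-highest $46,000, reserve $51,000) = $51,000.

Apex pays $51,000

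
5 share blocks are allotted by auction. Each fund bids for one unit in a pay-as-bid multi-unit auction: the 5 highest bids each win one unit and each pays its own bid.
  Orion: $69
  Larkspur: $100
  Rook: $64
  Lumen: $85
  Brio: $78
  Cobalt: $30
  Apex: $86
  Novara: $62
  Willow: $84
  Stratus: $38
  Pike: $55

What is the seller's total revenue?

Total revenue: $433

Sorting: 100 (Larkspur), 86 (Apex), 85 (Lumen), 84 (Willow), 78 (Brio), 69 (Orion), 64 (Rook), …
Winners (5 units): Larkspur, Apex, Lumen, Willow, Brio.
Total revenue = 100 + 86 + 85 + 84 + 78 = $433.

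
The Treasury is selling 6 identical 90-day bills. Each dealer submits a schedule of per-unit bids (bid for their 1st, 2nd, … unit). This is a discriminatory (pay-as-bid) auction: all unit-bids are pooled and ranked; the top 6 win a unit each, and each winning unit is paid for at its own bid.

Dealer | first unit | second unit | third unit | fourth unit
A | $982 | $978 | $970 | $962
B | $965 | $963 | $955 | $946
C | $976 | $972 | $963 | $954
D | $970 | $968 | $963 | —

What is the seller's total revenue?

Total revenue: $5,848

Pooled unit-bids ranked (top 6): 982 (A-1), 978 (A-2), 976 (C-1), 972 (C-2), 970 (A-3), 970 (D-1)
Next rejected bid: $968 (not a price — pay-as-bid).
Each winning unit pays its own bid.
Revenue = 982 + 978 + 976 + 972 + 970 + 970 = $5,848.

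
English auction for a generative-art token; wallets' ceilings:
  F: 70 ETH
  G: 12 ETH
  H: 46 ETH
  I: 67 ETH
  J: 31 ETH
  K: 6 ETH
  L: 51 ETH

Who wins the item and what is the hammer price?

F wins at 67 ETH

Sorting limits: 70 (F) > 67 (I) > 51 (L) > 46 (H) > 31 (J) > 12 (G) > …
I is the last rival to drop out, at 67 ETH; F remains and wins at that price.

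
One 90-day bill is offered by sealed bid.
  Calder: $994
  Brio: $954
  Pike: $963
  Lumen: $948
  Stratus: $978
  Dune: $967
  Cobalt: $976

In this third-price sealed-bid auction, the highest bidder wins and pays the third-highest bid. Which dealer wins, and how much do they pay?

Sorting bids: 994 (Calder) > 978 (Stratus) > 976 (Cobalt) > 967 (Dune) > 963 (Pike) > 954 (Brio) > …
Calder wins; payment is bid #3 in the ranking = $976.

Calder pays $976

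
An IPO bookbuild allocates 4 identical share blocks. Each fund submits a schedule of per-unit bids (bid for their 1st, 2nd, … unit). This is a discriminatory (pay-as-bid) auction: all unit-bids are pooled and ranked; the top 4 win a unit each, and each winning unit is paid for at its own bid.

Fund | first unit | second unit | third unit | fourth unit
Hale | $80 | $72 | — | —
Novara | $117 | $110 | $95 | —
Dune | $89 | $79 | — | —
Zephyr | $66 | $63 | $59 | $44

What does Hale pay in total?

All unit-bids, highest first — top 4: 117 (Novara-1), 110 (Novara-2), 95 (Novara-3), 89 (Dune-1)
Next rejected bid: $80 (not a price — pay-as-bid).
Hale wins no units.

Hale pays $0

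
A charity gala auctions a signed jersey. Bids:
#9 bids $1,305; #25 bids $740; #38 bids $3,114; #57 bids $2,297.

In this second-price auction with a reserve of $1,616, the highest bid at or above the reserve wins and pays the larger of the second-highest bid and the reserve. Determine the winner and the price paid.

#38 pays $2,297

Sorting bids: 3,114 (#38) > 2,297 (#57) > 1,305 (#9) > 740 (#25)
Highest eligible bid: #38 at $3,114.
Second-highest bid $2,297 exceeds the reserve $1,616 → payment $2,297.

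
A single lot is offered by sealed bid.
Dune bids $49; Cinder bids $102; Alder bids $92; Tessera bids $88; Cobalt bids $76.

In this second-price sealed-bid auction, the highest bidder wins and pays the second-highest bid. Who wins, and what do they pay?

Cinder pays $92

Second-price sealed-bid auction: the highest bidder wins and pays the second-highest bid.
Bids in order: 102 (Cinder) > 92 (Alder) > 88 (Tessera) > 76 (Cobalt) > 49 (Dune)
Second-price: Cinder pays Alder's bid of $92.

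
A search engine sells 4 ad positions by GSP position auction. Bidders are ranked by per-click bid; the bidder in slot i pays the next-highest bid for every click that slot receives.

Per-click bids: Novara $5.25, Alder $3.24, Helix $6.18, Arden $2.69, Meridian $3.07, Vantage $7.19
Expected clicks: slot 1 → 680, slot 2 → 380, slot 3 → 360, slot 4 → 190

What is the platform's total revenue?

Ranked by bid: $7.19 (Vantage) > $6.18 (Helix) > $5.25 (Novara) > $3.24 (Alder) > $3.07 (Meridian) > …
Slot 1: Vantage pays $6.18 × 680 = $4202.40
Slot 2: Helix pays $5.25 × 380 = $1995.00
Slot 3: Novara pays $3.24 × 360 = $1166.40
Slot 4: Alder pays $3.07 × 190 = $583.30
Total = $7947.10

Total revenue: $7947.10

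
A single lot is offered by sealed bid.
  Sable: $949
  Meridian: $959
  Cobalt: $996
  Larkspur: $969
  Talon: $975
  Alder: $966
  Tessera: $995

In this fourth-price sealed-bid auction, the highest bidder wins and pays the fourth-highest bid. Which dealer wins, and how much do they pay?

Bids in order: 996 (Cobalt) > 995 (Tessera) > 975 (Talon) > 969 (Larkspur) > 966 (Alder) > 959 (Meridian) > …
Cobalt wins; payment is bid #4 in the ranking = $969.

Cobalt pays $969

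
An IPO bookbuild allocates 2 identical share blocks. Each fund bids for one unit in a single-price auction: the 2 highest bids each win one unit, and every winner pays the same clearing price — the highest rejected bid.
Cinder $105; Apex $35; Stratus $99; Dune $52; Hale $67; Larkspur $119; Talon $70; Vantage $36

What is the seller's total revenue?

Total revenue: $198

Bids ranked high→low: 119 (Larkspur), 105 (Cinder), 99 (Stratus), 70 (Talon), …
Top 2: Larkspur, Cinder.
Highest unsuccessful bid: $99 → clearing price.
Total revenue = 2 × $99 = $198.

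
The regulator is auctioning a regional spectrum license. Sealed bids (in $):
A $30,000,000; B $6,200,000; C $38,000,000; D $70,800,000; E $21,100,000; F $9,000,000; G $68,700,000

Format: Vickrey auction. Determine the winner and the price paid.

D pays $68,700,000

Rule: the highest bidder wins and pays the second-highest bid.
Bids ranked: 70,800,000 (D) > 68,700,000 (G) > 38,000,000 (C) > 30,000,000 (A) > 21,100,000 (E) > 9,000,000 (F) > …
D wins with the highest bid; price is set by the runner-up at $68,700,000.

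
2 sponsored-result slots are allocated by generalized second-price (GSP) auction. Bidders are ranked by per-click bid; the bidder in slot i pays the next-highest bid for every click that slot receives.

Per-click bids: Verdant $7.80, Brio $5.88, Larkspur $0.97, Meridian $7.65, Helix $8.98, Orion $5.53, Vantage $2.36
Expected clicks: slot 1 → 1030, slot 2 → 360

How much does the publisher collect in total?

Total revenue: $10788.00

Per-click bids in order: $8.98 (Helix) > $7.80 (Verdant) > $7.65 (Meridian) > …
Slot 1: Helix pays $7.80 × 1030 = $8034.00
Slot 2: Verdant pays $7.65 × 360 = $2754.00
Total = $10788.00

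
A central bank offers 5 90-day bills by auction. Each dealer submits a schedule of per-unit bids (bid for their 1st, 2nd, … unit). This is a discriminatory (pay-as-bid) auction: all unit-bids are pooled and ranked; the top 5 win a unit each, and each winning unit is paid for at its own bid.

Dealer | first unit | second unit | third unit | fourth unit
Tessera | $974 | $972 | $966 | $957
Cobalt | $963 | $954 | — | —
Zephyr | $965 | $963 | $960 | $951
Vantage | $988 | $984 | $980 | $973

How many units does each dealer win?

Tessera 1, Vantage 4

Pooled unit-bids ranked (top 5): 988 (Vantage-1), 984 (Vantage-2), 980 (Vantage-3), 974 (Tessera-1), 973 (Vantage-4)
Next rejected bid: $972 (not a price — pay-as-bid).
Allocation: Tessera 1, Vantage 4.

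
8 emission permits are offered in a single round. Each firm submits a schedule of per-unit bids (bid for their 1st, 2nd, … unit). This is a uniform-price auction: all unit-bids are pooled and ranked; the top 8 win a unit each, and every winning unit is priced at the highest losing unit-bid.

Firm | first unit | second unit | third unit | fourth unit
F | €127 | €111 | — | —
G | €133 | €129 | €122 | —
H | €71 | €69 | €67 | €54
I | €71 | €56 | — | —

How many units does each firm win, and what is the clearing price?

All unit-bids, highest first — top 8: 133 (G-1), 129 (G-2), 127 (F-1), 122 (G-3), 111 (F-2), 71 (H-1), 71 (I-1), 69 (H-2)
First bid not allocated: €67.
Allocation: F 2, G 3, H 2, I 1.

F 2, G 3, H 2, I 1; clearing price €67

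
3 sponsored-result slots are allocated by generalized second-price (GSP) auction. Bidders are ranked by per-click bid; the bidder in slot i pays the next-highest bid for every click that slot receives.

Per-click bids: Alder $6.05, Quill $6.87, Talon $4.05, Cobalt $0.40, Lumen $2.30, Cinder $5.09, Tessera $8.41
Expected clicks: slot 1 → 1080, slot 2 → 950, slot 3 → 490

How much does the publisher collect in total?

Total revenue: $15661.20

Per-click bids in order: $8.41 (Tessera) > $6.87 (Quill) > $6.05 (Alder) > $5.09 (Cinder) > …
Slot 1: Tessera pays $6.87 × 1080 = $7419.60
Slot 2: Quill pays $6.05 × 950 = $5747.50
Slot 3: Alder pays $5.09 × 490 = $2494.10
Total = $15661.20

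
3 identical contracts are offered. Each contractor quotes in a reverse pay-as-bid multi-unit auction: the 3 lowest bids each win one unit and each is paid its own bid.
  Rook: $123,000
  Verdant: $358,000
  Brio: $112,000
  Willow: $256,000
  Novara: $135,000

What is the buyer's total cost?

Total cost: $370,000

Sorting: 112,000 (Brio), 123,000 (Rook), 135,000 (Novara), 256,000 (Willow), 358,000 (Verdant)
The 3 lowest are Brio, Rook, Novara.
Total cost = 112,000 + 123,000 + 135,000 = $370,000.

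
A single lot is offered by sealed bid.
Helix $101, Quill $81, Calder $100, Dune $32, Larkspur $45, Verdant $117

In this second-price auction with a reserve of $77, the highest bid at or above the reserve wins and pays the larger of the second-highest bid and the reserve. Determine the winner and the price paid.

Bids ranked: 117 (Verdant) > 101 (Helix) > 100 (Calder) > 81 (Quill) > 45 (Larkspur) > 32 (Dune)
Highest eligible bid: Verdant at $117.
max(second-highest $101, reserve $77) = $101; the reserve does not bind.

Verdant pays $101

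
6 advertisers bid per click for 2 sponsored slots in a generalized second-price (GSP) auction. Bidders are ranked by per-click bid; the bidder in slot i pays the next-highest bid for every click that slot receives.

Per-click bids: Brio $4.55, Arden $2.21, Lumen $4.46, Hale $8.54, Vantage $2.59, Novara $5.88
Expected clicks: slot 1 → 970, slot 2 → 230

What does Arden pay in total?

Ranked by bid: $8.54 (Hale) > $5.88 (Novara) > $4.55 (Brio) > …
Arden ranks below slot 2 → no slot, pays nothing.

Arden pays $0.00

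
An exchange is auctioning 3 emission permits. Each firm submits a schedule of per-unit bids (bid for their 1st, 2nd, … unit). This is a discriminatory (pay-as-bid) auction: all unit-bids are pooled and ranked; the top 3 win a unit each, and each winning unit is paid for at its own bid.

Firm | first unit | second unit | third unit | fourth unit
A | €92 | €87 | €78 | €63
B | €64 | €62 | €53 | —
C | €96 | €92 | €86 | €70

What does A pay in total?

A pays €92

All unit-bids, highest first — top 3: 96 (C-1), 92 (A-1), 92 (C-2)
Next rejected bid: €87 (not a price — pay-as-bid).
A's winning unit-bids: 92 = €92.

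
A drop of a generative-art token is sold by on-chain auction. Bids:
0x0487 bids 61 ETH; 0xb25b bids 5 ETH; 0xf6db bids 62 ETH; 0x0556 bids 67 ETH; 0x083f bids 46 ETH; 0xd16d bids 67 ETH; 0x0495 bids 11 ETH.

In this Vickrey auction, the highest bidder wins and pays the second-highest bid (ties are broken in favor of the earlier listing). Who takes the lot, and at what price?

0x0556 pays 67 ETH

Bids in order: 67 (0x0556) > 67 (0xd16d) > 62 (0xf6db) > 61 (0x0487) > 46 (0x083f) > 11 (0x0495) > …
Tie at 67 ETH → 0x0556 wins by tie-break.
0x0556 wins with the highest bid; price is set by the runner-up at 67 ETH.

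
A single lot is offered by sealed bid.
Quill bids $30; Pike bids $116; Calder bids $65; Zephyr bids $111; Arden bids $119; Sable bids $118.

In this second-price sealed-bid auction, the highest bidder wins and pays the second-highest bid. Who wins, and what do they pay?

Rule: the highest bidder wins and pays the second-highest bid.
Bids ranked: 119 (Arden) > 118 (Sable) > 116 (Pike) > 111 (Zephyr) > 65 (Calder) > 30 (Quill)
Arden is highest; pays the second-highest bid, $118.

Arden pays $118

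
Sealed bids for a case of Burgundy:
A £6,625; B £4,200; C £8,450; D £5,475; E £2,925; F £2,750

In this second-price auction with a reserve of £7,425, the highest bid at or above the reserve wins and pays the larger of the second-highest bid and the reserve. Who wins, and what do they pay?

C pays £7,425

Bids in order: 8,450 (C) > 6,625 (A) > 5,475 (D) > 4,200 (B) > 2,925 (E) > 2,750 (F)
Highest eligible bid: C at £8,450.
max(second-highest £6,625, reserve £7,425) = £7,425.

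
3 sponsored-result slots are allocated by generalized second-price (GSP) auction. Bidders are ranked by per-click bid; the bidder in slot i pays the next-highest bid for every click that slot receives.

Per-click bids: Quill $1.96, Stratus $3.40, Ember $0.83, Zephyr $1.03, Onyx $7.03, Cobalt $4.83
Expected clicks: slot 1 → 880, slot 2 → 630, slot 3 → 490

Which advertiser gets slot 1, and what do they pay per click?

Onyx; $4.83 per click

Sorting advertisers: $7.03 (Onyx) > $4.83 (Cobalt) > $3.40 (Stratus) > $1.96 (Quill) > …
Slot 1 goes to the first-ranked bidder, Onyx, who pays the next bid down: $4.83/click.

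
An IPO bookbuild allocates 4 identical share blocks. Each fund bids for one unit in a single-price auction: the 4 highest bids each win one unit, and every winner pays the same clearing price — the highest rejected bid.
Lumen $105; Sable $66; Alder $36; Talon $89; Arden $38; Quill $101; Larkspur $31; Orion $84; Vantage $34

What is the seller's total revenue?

Total revenue: $264

Ordering the bids: 105 (Lumen), 101 (Quill), 89 (Talon), 84 (Orion), 66 (Sable), 38 (Arden), …
Top 4: Lumen, Quill, Talon, Orion.
Clearing price = highest rejected bid = $66.
Total revenue = 4 × $66 = $264.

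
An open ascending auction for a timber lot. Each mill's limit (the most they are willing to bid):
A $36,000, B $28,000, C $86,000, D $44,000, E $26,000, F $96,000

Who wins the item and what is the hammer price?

F wins at $86,000

Rule: the price rises until one bidder remains; the winner pays the price at which the last rival dropped out.
Limits ranked: 96,000 (F) > 86,000 (C) > 44,000 (D) > 36,000 (A) > 28,000 (B) > 26,000 (E)
C is the last rival to drop out, at $86,000; F remains and wins at that price.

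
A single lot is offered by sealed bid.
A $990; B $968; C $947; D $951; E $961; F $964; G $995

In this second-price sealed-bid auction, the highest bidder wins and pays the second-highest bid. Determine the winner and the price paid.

Bids ranked: 995 (G) > 990 (A) > 968 (B) > 964 (F) > 961 (E) > 951 (D) > …
G wins with the highest bid; price is set by the runner-up at $990.

G pays $990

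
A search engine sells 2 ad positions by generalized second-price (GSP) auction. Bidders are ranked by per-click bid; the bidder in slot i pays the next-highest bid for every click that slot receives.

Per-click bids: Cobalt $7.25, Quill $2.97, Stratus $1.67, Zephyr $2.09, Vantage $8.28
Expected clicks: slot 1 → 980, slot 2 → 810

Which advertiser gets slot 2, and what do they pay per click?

Ranked by bid: $8.28 (Vantage) > $7.25 (Cobalt) > $2.97 (Quill) > …
Slot 2 goes to the second-ranked bidder, Cobalt, who pays the next bid down: $2.97/click.

Cobalt; $2.97 per click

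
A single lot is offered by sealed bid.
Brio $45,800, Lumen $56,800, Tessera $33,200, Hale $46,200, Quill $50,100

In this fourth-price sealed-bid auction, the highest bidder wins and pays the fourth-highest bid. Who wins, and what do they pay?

Lumen pays $45,800

Rule: the highest bidder wins and pays the fourth-highest bid.
Sorting bids: 56,800 (Lumen) > 50,100 (Quill) > 46,200 (Hale) > 45,800 (Brio) > 33,200 (Tessera)
Lumen wins; payment is bid #4 in the ranking = $45,800.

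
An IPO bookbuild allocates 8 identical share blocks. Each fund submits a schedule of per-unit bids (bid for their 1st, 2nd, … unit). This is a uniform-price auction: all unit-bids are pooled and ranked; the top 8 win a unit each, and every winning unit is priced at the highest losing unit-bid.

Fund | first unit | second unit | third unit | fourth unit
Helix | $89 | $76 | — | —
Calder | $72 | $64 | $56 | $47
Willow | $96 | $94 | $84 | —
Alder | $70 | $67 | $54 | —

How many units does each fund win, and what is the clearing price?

Alder 2, Calder 1, Helix 2, Willow 3; clearing price $64

Merging the schedules and taking the best 8: 96 (Willow-1), 94 (Willow-2), 89 (Helix-1), 84 (Willow-3), 76 (Helix-2), 72 (Calder-1), 70 (Alder-1), 67 (Alder-2)
Highest rejected unit-bid = $64.
Allocation: Alder 2, Calder 1, Helix 2, Willow 3.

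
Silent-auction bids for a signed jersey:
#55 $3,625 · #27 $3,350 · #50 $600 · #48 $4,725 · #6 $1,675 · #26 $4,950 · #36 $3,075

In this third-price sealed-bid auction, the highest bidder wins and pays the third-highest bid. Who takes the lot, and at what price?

Bids in order: 4,950 (#26) > 4,725 (#48) > 3,625 (#55) > 3,350 (#27) > 3,075 (#36) > 1,675 (#6) > …
#26 is highest; pays the third-highest bid, $3,625.

#26 pays $3,625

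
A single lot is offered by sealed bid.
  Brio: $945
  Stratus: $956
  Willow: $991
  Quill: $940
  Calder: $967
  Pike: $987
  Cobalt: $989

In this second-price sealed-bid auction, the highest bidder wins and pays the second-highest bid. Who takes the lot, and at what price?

Second-price sealed-bid auction: the highest bidder wins and pays the second-highest bid.
Bids in order: 991 (Willow) > 989 (Cobalt) > 987 (Pike) > 967 (Calder) > 956 (Stratus) > 945 (Brio) > …
Second-price: Willow pays Cobalt's bid of $989.

Willow pays $989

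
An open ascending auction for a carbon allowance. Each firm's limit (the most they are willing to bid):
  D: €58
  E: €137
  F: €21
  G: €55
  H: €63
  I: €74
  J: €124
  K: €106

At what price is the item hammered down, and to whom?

Ascending (English) auction: the price rises until one bidder remains; the winner pays the price at which the last rival dropped out.
Limits ranked: 137 (E) > 124 (J) > 106 (K) > 74 (I) > 63 (H) > 58 (D) > …
Bidding ends when J exits at €124; E takes it.

E wins at €124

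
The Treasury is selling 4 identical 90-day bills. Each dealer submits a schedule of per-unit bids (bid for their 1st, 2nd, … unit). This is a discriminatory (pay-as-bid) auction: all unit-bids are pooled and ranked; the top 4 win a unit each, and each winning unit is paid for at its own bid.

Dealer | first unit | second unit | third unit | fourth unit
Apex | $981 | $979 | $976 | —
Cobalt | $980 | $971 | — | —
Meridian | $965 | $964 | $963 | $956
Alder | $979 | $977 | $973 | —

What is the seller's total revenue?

Total revenue: $3,919

Merging the schedules and taking the best 4: 981 (Apex-1), 980 (Cobalt-1), 979 (Apex-2), 979 (Alder-1)
Next rejected bid: $977 (not a price — pay-as-bid).
Each winning unit pays its own bid.
Revenue = 981 + 980 + 979 + 979 = $3,919.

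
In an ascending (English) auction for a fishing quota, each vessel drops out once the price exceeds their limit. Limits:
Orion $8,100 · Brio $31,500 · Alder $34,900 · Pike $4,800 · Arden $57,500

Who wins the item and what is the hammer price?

Arden wins at $34,900

Open ascending-bid auction: the price rises until one bidder remains; the winner pays the price at which the last rival dropped out.
Limits in order: 57,500 (Arden) > 34,900 (Alder) > 31,500 (Brio) > 8,100 (Orion) > 4,800 (Pike)
Once the price passes $34,900, only Arden is left; the hammer falls at Alder's limit of $34,900.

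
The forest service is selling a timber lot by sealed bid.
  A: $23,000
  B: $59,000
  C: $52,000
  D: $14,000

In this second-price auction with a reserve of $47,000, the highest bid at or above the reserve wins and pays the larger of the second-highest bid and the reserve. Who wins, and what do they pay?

Sorting bids: 59,000 (B) > 52,000 (C) > 23,000 (A) > 14,000 (D)
B has the top bid at or above the reserve ($59,000).
max(second-highest $52,000, reserve $47,000) = $52,000; the reserve does not bind.

B pays $52,000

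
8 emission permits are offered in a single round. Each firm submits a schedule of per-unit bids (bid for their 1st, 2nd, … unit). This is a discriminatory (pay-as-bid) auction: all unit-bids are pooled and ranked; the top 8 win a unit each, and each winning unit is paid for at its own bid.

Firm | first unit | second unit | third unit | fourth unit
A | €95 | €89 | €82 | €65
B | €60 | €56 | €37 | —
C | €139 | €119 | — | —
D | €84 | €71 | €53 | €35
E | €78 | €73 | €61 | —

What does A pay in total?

Pooled unit-bids ranked (top 8): 139 (C-1), 119 (C-2), 95 (A-1), 89 (A-2), 84 (D-1), 82 (A-3), 78 (E-1), 73 (E-2)
Next rejected bid: €71 (not a price — pay-as-bid).
A's winning unit-bids: 95 + 89 + 82 = €266.

A pays €266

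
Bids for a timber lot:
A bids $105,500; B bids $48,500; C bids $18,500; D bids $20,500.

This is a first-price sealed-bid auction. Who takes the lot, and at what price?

Bids in order: 105,500 (A) > 48,500 (B) > 20,500 (D) > 18,500 (C)
First-price: A pays what they bid, $105,500.

A pays $105,500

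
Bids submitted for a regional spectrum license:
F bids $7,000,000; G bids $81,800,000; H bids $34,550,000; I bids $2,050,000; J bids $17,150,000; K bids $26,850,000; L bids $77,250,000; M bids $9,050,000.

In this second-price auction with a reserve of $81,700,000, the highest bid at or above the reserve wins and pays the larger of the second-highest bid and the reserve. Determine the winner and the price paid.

Bids in order: 81,800,000 (G) > 77,250,000 (L) > 34,550,000 (H) > 26,850,000 (K) > 17,150,000 (J) > 9,050,000 (M) > …
G has the top bid at or above the reserve ($81,800,000).
max(second-highest $77,250,000, reserve $81,700,000) = $81,700,000.

G pays $81,700,000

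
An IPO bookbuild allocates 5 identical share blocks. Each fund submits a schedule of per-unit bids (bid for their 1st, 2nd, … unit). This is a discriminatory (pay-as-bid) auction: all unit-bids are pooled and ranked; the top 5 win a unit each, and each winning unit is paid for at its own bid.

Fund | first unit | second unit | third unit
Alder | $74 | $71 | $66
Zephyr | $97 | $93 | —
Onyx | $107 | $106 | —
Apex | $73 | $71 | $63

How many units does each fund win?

Merging the schedules and taking the best 5: 107 (Onyx-1), 106 (Onyx-2), 97 (Zephyr-1), 93 (Zephyr-2), 74 (Alder-1)
Next rejected bid: $73 (not a price — pay-as-bid).
Allocation: Alder 1, Onyx 2, Zephyr 2.

Alder 1, Onyx 2, Zephyr 2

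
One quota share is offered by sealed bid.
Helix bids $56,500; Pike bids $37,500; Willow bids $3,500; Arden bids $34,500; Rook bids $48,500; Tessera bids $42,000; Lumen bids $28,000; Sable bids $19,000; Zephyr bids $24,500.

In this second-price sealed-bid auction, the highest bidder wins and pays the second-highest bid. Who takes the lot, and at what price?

Bids in order: 56,500 (Helix) > 48,500 (Rook) > 42,000 (Tessera) > 37,500 (Pike) > 34,500 (Arden) > 28,000 (Lumen) > …
Second-price: Helix pays Rook's bid of $48,500.

Helix pays $48,500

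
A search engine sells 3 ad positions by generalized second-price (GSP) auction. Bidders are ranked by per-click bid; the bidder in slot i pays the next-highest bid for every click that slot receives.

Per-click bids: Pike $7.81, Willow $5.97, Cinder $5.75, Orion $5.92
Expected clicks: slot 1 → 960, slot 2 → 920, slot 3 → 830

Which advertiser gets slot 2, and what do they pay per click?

Willow; $5.92 per click

Per-click bids in order: $7.81 (Pike) > $5.97 (Willow) > $5.92 (Orion) > $5.75 (Cinder)
Slot 2 goes to the second-ranked bidder, Willow, who pays the next bid down: $5.92/click.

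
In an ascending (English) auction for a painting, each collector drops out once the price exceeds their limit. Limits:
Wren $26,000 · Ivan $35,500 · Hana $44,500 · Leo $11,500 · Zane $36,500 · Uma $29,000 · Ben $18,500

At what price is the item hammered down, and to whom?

Sorting limits: 44,500 (Hana) > 36,500 (Zane) > 35,500 (Ivan) > 29,000 (Uma) > 26,000 (Wren) > 18,500 (Ben) > …
Once the price passes $36,500, only Hana is left; the hammer falls at Zane's limit of $36,500.

Hana wins at $36,500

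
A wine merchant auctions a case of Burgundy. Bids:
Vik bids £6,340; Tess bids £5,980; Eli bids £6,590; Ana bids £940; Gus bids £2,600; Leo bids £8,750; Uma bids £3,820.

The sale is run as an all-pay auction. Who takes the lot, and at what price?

Leo pays £8,750

Rule: the highest bidder wins the item, but every bidder pays their own bid.
Sorting bids: 8,750 (Leo) > 6,590 (Eli) > 6,340 (Vik) > 5,980 (Tess) > 3,820 (Uma) > 2,600 (Gus) > …
Leo is highest and takes the item; every bidder forfeits their bid.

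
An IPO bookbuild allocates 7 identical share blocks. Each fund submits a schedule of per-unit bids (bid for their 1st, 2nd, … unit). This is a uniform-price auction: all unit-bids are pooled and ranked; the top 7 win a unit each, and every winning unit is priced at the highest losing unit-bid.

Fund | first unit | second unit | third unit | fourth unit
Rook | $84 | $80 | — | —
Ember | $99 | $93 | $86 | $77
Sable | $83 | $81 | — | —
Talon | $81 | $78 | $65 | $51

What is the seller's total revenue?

Total revenue: $560

Pooled unit-bids ranked (top 7): 99 (Ember-1), 93 (Ember-2), 86 (Ember-3), 84 (Rook-1), 83 (Sable-1), 81 (Sable-2), 81 (Talon-1)
The (k+1)-th unit-bid is $80.
Allocation: Ember 3, Rook 1, Sable 2, Talon 1. Every unit priced at $80.
Revenue = 7 × 80 = $560.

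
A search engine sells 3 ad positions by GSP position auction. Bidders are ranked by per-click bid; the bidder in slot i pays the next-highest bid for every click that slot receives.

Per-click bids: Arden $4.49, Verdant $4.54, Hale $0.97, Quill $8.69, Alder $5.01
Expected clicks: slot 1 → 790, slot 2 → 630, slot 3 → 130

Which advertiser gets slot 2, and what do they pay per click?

Alder; $4.54 per click

Ranked by bid: $8.69 (Quill) > $5.01 (Alder) > $4.54 (Verdant) > $4.49 (Arden) > …
Slot 2 goes to the second-ranked bidder, Alder, who pays the next bid down: $4.54/click.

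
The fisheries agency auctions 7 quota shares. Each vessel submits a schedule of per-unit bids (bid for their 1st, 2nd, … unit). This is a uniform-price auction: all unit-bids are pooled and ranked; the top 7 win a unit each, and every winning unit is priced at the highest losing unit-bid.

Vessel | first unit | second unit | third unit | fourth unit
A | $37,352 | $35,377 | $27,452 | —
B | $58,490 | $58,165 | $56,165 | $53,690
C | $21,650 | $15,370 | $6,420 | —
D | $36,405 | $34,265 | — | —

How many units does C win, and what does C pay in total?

Pooled unit-bids ranked (top 7): 58,490 (B-1), 58,165 (B-2), 56,165 (B-3), 53,690 (B-4), 37,352 (A-1), 36,405 (D-1), 35,377 (A-2)
The (k+1)-th unit-bid is $34,265.
C wins 0 unit(s) at $34,265 each.

C: 0 units, pays $0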